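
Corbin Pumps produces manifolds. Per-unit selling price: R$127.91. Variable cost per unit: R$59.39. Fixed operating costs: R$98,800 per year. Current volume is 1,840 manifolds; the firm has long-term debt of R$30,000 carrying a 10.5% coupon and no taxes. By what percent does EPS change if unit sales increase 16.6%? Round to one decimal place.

Total contribution margin = 1,840 × R$68.52 = R$126,076.80.
Subtracting fixed costs: EBIT = R$126,076.80 − R$98,800 = R$27,276.80.
Interest = R$3,150.00, so EBIT − I = R$24,126.80.
Degree of combined leverage = contribution ÷ (EBIT − I) = R$126,076.80 ÷ R$24,126.80 = 5.2256.
EPS therefore changes by 5.2256 × (+16.6%) = +86.7%.

+86.7%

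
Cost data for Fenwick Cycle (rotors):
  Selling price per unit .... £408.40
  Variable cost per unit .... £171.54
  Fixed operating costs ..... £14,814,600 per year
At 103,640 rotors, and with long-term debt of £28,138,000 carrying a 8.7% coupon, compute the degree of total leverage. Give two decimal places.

Contribution at this volume is 103,640 × £236.86 = £24,548,170.40.
EBIT = £24,548,170.40 − £14,814,600 = £9,733,570.40. Interest = £2,448,006.00.
DOL = £24,548,170.40 ÷ £9,733,570.40 = 2.5220; DFL = £9,733,570.40 ÷ £7,285,564.40 = 1.3360.
Combined leverage = 2.5220 × 1.3360 = 3.3694.

3.37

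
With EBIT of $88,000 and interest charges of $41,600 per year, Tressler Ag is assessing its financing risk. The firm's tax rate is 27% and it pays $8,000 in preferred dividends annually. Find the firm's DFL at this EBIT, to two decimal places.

Interest = $41,600.00.
Pre-tax preferred-dividend burden = $8,000 ÷ (1 − 0.27) = $10,958.90.
DFL = EBIT ÷ [EBIT − I − D_p/(1−t)] = $88,000 ÷ [$88,000 − $41,600.00 − $10,958.90] = $88,000 ÷ $35,441.10 = 2.4830.

2.48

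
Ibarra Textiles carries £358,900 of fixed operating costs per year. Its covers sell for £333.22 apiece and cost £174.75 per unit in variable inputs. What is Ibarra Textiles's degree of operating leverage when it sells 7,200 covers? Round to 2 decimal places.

1.46

Contribution at this volume is 7,200 × £158.47 = £1,140,984.00.
Subtracting fixed costs: EBIT = £1,140,984.00 − £358,900 = £782,084.00.
Degree of operating leverage = £1,140,984.00 / £782,084.00 = 1.4589.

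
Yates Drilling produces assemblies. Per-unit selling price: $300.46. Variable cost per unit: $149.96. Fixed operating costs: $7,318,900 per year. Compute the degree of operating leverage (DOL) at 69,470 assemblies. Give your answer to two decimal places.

At 69,470 units, contribution = 69,470 × $150.50 = $10,455,235.00.
Operating income = contribution − fixed costs = $10,455,235.00 − $7,318,900 = $3,136,335.00.
DOL = contribution ÷ EBIT = $10,455,235.00 ÷ $3,136,335.00 = 3.3336.

3.33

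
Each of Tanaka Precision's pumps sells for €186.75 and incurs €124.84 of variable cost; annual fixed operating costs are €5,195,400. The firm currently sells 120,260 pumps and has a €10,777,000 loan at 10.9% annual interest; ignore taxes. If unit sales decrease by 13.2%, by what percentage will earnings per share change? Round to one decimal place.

-91.4%

Contribution at this volume is 120,260 × €61.91 = €7,445,296.60.
Subtracting fixed costs: EBIT = €7,445,296.60 − €5,195,400 = €2,249,896.60.
After interest of €1,174,693.00, pre-tax earnings = €1,075,203.60.
Degree of combined leverage = contribution ÷ (EBIT − I) = €7,445,296.60 ÷ €1,075,203.60 = 6.9245.
EPS therefore changes by 6.9245 × (-13.2%) = -91.4%.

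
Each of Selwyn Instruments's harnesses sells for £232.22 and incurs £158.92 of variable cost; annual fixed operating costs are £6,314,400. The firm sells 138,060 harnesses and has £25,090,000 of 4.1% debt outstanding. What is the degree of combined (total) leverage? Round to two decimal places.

3.64

Total contribution margin = 138,060 × £73.30 = £10,119,798.00.
Operating income = contribution − fixed costs = £10,119,798.00 − £6,314,400 = £3,805,398.00. Interest = £1,028,690.00, so EBIT − I = £2,776,708.00.
DCL = contribution ÷ (EBIT − I) = £10,119,798.00 ÷ £2,776,708.00 = 3.6445.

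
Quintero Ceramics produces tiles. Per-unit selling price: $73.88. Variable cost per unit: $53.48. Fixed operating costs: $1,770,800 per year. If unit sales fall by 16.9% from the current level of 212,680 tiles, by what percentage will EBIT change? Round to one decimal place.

At 212,680 units, contribution = 212,680 × $20.40 = $4,338,672.00.
Operating income = contribution − fixed costs = $4,338,672.00 − $1,770,800 = $2,567,872.00.
So DOL = total CM / EBIT = $4,338,672.00 / $2,567,872.00 = 1.6896.
So EBIT moves 1.6896 × (-16.9%) = -28.6%.

-28.6%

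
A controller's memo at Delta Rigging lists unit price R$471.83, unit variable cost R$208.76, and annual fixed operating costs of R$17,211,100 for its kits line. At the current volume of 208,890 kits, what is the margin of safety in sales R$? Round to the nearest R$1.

R$67,691,548

Contribution margin per unit = R$471.83 − R$208.76 = R$263.07. Break-even units = R$17,211,100 ÷ R$263.07 = 65,424.03; break-even revenue = 65,424.03 × R$471.83 = R$30,869,020.84.
Actual sales revenue = 208,890 × R$471.83 = R$98,560,568.70.
Margin of safety = R$98,560,568.70 − R$30,869,020.84 = R$67,691,548.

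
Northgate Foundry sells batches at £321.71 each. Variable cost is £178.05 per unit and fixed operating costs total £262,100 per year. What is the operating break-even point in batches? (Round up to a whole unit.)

1,825 batches

Each unit contributes £321.71 − £178.05 = £143.66.
Break-even Q = £262,100 / £143.66 = 1,824.45 → 1,825 batches.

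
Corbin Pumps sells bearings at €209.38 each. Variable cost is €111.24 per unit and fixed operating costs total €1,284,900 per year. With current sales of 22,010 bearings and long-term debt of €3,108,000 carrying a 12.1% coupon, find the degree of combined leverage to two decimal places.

Contribution at this volume is 22,010 × €98.14 = €2,160,061.40.
EBIT = €2,160,061.40 − €1,284,900 = €875,161.40. Interest = €376,068.00, so EBIT − I = €499,093.40.
Degree of total leverage = total CM / (EBIT − interest) = €2,160,061.40 / €499,093.40 = 4.3280.

4.33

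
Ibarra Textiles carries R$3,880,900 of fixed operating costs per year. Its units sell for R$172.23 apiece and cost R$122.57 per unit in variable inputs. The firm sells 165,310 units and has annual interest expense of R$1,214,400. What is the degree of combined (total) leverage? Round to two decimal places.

2.64

Contribution at this volume is 165,310 × R$49.66 = R$8,209,294.60.
Operating income = contribution − fixed costs = R$8,209,294.60 − R$3,880,900 = R$4,328,394.60. Interest = R$1,214,400.00.
DOL = R$8,209,294.60 ÷ R$4,328,394.60 = 1.8966; DFL = R$4,328,394.60 ÷ R$3,113,994.60 = 1.3900.
DCL = DOL × DFL = 1.8966 × 1.3900 = 2.6363.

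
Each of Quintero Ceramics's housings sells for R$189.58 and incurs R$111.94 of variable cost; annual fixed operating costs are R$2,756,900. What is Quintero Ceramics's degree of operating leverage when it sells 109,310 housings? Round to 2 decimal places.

1.48

Contribution at this volume is 109,310 × R$77.64 = R$8,486,828.40.
EBIT = R$8,486,828.40 − R$2,756,900 = R$5,729,928.40.
DOL = contribution ÷ EBIT = R$8,486,828.40 ÷ R$5,729,928.40 = 1.4811.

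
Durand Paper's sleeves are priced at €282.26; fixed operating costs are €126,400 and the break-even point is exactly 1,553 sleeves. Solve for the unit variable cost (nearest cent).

At break-even, FC = Q × (P − VC), so P − VC = €126,400 ÷ 1,553 = €81.3909.
Hence VC = price − CM = €282.26 − €81.3909 = €200.87.

€200.87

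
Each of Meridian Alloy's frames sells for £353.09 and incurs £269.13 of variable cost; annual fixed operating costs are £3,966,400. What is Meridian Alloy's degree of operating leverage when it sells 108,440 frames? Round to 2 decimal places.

Contribution at this volume is 108,440 × £83.96 = £9,104,622.40.
Operating income = contribution − fixed costs = £9,104,622.40 − £3,966,400 = £5,138,222.40.
So DOL = total CM / EBIT = £9,104,622.40 / £5,138,222.40 = 1.7719.

1.77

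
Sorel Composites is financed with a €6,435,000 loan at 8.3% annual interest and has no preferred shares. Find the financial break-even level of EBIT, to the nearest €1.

Annual interest = 8.3% × €6,435,000 = €534,105.00.
With no preferred dividends, EPS = 0 when EBIT exactly covers interest, so the financial break-even EBIT is €534,105.00.

€534,105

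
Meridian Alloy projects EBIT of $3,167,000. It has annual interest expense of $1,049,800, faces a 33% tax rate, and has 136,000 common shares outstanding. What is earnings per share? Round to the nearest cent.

$10.43

Pre-tax income = $3,167,000 − $1,049,800.00 = $2,117,200.00.
Net income = $2,117,200.00 × (1 − 0.33) = $1,418,524.00.
Per share: $1,418,524.00 / 136,000 shares = $10.43.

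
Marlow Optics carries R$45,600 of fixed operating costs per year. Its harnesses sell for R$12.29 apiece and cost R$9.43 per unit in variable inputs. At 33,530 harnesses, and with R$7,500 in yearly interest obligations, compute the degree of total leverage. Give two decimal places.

At 33,530 units, contribution = 33,530 × R$2.86 = R$95,895.80.
EBIT = R$95,895.80 − R$45,600 = R$50,295.80. Interest = R$7,500.00, so EBIT − I = R$42,795.80.
DCL = contribution ÷ (EBIT − I) = R$95,895.80 ÷ R$42,795.80 = 2.2408.

2.24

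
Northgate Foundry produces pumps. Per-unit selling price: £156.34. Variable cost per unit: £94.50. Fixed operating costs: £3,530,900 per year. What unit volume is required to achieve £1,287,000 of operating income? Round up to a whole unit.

77,910 pumps

Each unit contributes £156.34 − £94.50 = £61.84.
Required volume = (fixed costs + target profit) ÷ CM = (£3,530,900 + £1,287,000) ÷ £61.84 = 77,909.12, so 77,910 pumps.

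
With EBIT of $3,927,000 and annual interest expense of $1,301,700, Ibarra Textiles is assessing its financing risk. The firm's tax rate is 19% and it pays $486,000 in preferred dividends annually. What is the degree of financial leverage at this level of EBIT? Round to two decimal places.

1.94

Interest = $1,301,700.00.
Preferred dividends grossed up pre-tax: $486,000 / (1 − 0.19) = $600,000.00.
DFL = EBIT ÷ [EBIT − I − D_p/(1−t)] = $3,927,000 ÷ [$3,927,000 − $1,301,700.00 − $600,000.00] = $3,927,000 ÷ $2,025,300.00 = 1.9390.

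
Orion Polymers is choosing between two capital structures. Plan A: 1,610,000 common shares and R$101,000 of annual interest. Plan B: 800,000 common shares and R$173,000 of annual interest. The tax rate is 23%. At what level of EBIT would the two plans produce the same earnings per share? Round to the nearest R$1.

R$244,111

At indifference, (EBIT − 101,000)(1 − t)/1,610,000 = (EBIT − 173,000)(1 − t)/800,000.
Cancelling (1 − t) and cross-multiplying: 800,000·(EBIT − 101,000) = 1,610,000·(EBIT − 173,000).
EBIT × (1,610,000 − 800,000) = 173,000 × 1,610,000 − 101,000 × 800,000 = 197,730,000,000, so EBIT = 197,730,000,000 ÷ 810,000 = 244,111.11.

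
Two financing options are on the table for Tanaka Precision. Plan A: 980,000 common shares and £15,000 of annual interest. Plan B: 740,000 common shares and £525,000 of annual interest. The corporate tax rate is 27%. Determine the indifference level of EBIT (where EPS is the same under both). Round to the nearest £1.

Set EPS_A = EPS_B: (EBIT − £15,000)(1 − 0.27) ÷ 980,000 = (EBIT − £525,000)(1 − 0.27) ÷ 740,000.
The (1 − t) factor cancels: (EBIT − 15,000) × 740,000 = (EBIT − 525,000) × 980,000.
Solving, EBIT = (525,000·980,000 − 15,000·740,000) / (980,000 − 740,000) = 503,400,000,000 / 240,000 = 2,097,500.00.

£2,097,500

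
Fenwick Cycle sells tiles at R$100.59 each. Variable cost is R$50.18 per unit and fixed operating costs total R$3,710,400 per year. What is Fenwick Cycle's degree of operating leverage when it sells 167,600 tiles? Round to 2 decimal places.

1.78

Total contribution margin = 167,600 × R$50.41 = R$8,448,716.00.
Subtracting fixed costs: EBIT = R$8,448,716.00 − R$3,710,400 = R$4,738,316.00.
So DOL = total CM / EBIT = R$8,448,716.00 / R$4,738,316.00 = 1.7831.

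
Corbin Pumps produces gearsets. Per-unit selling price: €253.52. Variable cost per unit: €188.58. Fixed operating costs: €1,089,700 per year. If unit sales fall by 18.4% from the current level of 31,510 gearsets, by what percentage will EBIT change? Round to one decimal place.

-39.4%

At 31,510 units, contribution = 31,510 × €64.94 = €2,046,259.40.
Operating income = contribution − fixed costs = €2,046,259.40 − €1,089,700 = €956,559.40.
Degree of operating leverage = €2,046,259.40 / €956,559.40 = 2.1392.
Operating income changes by 2.1392 × -18.4% = -39.4%.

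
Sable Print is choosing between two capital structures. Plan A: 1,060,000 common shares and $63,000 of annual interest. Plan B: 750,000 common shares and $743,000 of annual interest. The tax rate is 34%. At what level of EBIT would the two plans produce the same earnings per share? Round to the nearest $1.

$2,388,161

At indifference, (EBIT − 63,000)(1 − t)/1,060,000 = (EBIT − 743,000)(1 − t)/750,000.
Cancelling (1 − t) and cross-multiplying: 750,000·(EBIT − 63,000) = 1,060,000·(EBIT − 743,000).
EBIT × (1,060,000 − 750,000) = 743,000 × 1,060,000 − 63,000 × 750,000 = 740,330,000,000, so EBIT = 740,330,000,000 ÷ 310,000 = 2,388,161.29.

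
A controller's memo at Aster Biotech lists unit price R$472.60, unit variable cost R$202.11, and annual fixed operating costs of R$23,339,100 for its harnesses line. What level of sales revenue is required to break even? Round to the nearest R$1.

CM per unit = R$472.60 − R$202.11 = R$270.49; CM ratio = R$270.49 / R$472.60 = 0.5723.
Break-even sales = FC ÷ CM ratio = R$23,339,100 × R$472.60 / R$270.49 = R$40,778,064.

R$40,778,064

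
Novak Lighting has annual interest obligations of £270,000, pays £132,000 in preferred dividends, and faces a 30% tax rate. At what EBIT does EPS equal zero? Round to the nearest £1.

£458,571

Grossing the preferred dividend up to pre-tax terms: £132,000 / (1 − 0.30) = £188,571.43.
EPS = 0 when EBIT covers interest plus the pre-tax preferred burden: £270,000 + £188,571.43 = £458,571.43.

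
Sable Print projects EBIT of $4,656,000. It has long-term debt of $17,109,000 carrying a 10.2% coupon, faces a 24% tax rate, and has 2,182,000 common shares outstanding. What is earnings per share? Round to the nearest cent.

Pre-tax income = $4,656,000 − $1,745,118.00 = $2,910,882.00.
Net income = $2,910,882.00 × (1 − 0.24) = $2,212,270.32.
Per share: $2,212,270.32 / 2,182,000 shares = $1.01.

$1.01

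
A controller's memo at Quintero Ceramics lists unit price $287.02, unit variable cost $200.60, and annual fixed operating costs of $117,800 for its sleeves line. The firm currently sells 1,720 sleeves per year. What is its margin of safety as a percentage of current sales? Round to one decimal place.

20.7%

Each unit contributes $287.02 − $200.60 = $86.42. Break-even units = $117,800 ÷ $86.42 = 1,363.11; break-even revenue = 1,363.11 × $287.02 = $391,239.94.
Current sales = 1,720 × $287.02 = $493,674.40.
Margin of safety = ($493,674.40 − $391,239.94) ÷ $493,674.40 = 20.7%.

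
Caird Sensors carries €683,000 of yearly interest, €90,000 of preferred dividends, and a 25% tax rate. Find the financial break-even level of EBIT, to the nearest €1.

€803,000

Grossing the preferred dividend up to pre-tax terms: €90,000 / (1 − 0.25) = €120,000.00.
EPS = 0 when EBIT covers interest plus the pre-tax preferred burden: €683,000 + €120,000.00 = €803,000.00.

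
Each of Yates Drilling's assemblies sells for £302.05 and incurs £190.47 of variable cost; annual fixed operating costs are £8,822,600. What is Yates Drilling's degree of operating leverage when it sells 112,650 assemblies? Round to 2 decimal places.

Total contribution margin = 112,650 × £111.58 = £12,569,487.00.
Operating income = contribution − fixed costs = £12,569,487.00 − £8,822,600 = £3,746,887.00.
DOL = contribution ÷ EBIT = £12,569,487.00 ÷ £3,746,887.00 = 3.3546.

3.35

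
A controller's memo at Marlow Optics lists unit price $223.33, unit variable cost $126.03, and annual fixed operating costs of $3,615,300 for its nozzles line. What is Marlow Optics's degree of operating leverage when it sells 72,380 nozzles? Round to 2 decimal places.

2.05

Contribution at this volume is 72,380 × $97.30 = $7,042,574.00.
Subtracting fixed costs: EBIT = $7,042,574.00 − $3,615,300 = $3,427,274.00.
DOL = contribution ÷ EBIT = $7,042,574.00 ÷ $3,427,274.00 = 2.0549.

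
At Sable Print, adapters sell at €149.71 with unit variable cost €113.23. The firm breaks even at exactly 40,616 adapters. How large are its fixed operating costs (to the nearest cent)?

€1,481,671.68

Contribution margin per unit = €149.71 − €113.23 = €36.48.
Fixed costs = break-even units × CM = 40,616 × €36.48 = €1,481,671.68.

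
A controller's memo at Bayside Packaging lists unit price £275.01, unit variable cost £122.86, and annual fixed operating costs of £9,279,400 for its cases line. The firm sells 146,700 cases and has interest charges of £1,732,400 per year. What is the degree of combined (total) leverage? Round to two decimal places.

Contribution at this volume is 146,700 × £152.15 = £22,320,405.00.
EBIT = £22,320,405.00 − £9,279,400 = £13,041,005.00. Interest = £1,732,400.00.
DOL = £22,320,405.00 ÷ £13,041,005.00 = 1.7116; DFL = £13,041,005.00 ÷ £11,308,605.00 = 1.1532.
Combined leverage = 1.7116 × 1.1532 = 1.9738.

1.97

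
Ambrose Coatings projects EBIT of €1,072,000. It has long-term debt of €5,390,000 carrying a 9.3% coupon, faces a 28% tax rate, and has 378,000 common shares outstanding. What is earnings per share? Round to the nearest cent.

Interest = €501,270.00, so EBT = €1,072,000 − €501,270.00 = €570,730.00.
After tax at 28%: net income = €570,730.00 × 0.72 = €410,925.60.
Per share: €410,925.60 / 378,000 shares = €1.09.

€1.09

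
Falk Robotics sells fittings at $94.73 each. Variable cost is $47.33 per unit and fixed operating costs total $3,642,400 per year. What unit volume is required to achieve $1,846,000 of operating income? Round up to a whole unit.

Each unit contributes $94.73 − $47.33 = $47.40.
Need Q such that Q × $47.40 − $3,642,400 = $1,846,000, i.e. Q = $5,488,400 / $47.40 = 115,789.03 → 115,790.

115,790 fittings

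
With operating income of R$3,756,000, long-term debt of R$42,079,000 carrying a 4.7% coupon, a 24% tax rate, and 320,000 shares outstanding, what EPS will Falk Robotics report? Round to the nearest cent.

R$4.22

Interest = R$1,977,713.00, so EBT = R$3,756,000 − R$1,977,713.00 = R$1,778,287.00.
Net income = R$1,778,287.00 × (1 − 0.24) = R$1,351,498.12.
EPS = R$1,351,498.12 ÷ 320,000 = R$4.22.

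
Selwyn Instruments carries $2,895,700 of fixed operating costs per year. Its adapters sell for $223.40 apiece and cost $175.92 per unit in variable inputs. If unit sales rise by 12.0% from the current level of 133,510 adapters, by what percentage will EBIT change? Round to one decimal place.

+22.1%

Contribution at this volume is 133,510 × $47.48 = $6,339,054.80.
EBIT = $6,339,054.80 − $2,895,700 = $3,443,354.80.
So DOL = total CM / EBIT = $6,339,054.80 / $3,443,354.80 = 1.8410.
Operating income changes by 1.8410 × +12.0% = +22.1%.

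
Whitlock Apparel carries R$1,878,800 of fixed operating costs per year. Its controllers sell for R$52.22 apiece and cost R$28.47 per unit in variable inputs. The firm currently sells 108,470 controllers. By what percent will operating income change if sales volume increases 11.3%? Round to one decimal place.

+41.7%

At 108,470 units, contribution = 108,470 × R$23.75 = R$2,576,162.50.
Operating income = contribution − fixed costs = R$2,576,162.50 − R$1,878,800 = R$697,362.50.
So DOL = total CM / EBIT = R$2,576,162.50 / R$697,362.50 = 3.6942.
So EBIT moves 3.6942 × (+11.3%) = +41.7%.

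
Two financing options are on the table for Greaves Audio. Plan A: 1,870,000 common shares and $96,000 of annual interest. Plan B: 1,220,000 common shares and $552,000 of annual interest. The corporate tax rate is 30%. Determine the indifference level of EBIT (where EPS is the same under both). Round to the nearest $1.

Set EPS_A = EPS_B: (EBIT − $96,000)(1 − 0.30) ÷ 1,870,000 = (EBIT − $552,000)(1 − 0.30) ÷ 1,220,000.
The (1 − t) factor cancels: (EBIT − 96,000) × 1,220,000 = (EBIT − 552,000) × 1,870,000.
Solving, EBIT = (552,000·1,870,000 − 96,000·1,220,000) / (1,870,000 − 1,220,000) = 915,120,000,000 / 650,000 = 1,407,876.92.

$1,407,877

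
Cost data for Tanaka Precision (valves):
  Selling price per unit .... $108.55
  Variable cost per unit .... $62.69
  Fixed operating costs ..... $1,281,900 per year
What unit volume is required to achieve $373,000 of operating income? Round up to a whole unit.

36,086 valves

Unit CM = price − variable cost = $108.55 − $62.69 = $45.86.
Units = (FC + target) / CM = ($1,281,900 + $373,000) / $45.86 = 36,085.91, so 36,086 valves.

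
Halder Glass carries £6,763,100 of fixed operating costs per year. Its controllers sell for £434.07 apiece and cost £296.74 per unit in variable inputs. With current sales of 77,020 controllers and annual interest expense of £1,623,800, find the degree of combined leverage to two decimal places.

Contribution at this volume is 77,020 × £137.33 = £10,577,156.60.
EBIT = £10,577,156.60 − £6,763,100 = £3,814,056.60. Interest = £1,623,800.00, so EBIT − I = £2,190,256.60.
Degree of total leverage = total CM / (EBIT − interest) = £10,577,156.60 / £2,190,256.60 = 4.8292.

4.83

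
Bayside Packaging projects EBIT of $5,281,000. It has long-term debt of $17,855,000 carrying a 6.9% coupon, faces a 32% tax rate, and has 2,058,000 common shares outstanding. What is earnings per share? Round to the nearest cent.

$1.34

Interest = $1,231,995.00, so EBT = $5,281,000 − $1,231,995.00 = $4,049,005.00.
After tax at 32%: net income = $4,049,005.00 × 0.68 = $2,753,323.40.
Per share: $2,753,323.40 / 2,058,000 shares = $1.34.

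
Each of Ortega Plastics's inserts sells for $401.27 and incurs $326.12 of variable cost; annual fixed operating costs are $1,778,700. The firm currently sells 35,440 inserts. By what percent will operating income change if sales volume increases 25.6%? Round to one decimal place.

At 35,440 units, contribution = 35,440 × $75.15 = $2,663,316.00.
Subtracting fixed costs: EBIT = $2,663,316.00 − $1,778,700 = $884,616.00.
DOL = contribution ÷ EBIT = $2,663,316.00 ÷ $884,616.00 = 3.0107.
Operating income changes by 3.0107 × +25.6% = +77.1%.

+77.1%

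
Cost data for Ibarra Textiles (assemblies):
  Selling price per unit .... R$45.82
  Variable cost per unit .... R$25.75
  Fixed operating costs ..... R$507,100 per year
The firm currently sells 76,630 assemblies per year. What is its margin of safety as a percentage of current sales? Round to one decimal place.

67.0%

Unit CM = price − variable cost = R$45.82 − R$25.75 = R$20.07. Break-even units = R$507,100 ÷ R$20.07 = 25,266.57; break-even revenue = 25,266.57 × R$45.82 = R$1,157,714.10.
Actual sales revenue = 76,630 × R$45.82 = R$3,511,186.60.
Margin of safety = (R$3,511,186.60 − R$1,157,714.10) ÷ R$3,511,186.60 = 67.0%.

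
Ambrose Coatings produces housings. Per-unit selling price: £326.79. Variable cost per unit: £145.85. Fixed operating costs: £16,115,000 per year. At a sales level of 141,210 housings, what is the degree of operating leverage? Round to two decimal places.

2.71

Contribution at this volume is 141,210 × £180.94 = £25,550,537.40.
Operating income = contribution − fixed costs = £25,550,537.40 − £16,115,000 = £9,435,537.40.
DOL = contribution ÷ EBIT = £25,550,537.40 ÷ £9,435,537.40 = 2.7079.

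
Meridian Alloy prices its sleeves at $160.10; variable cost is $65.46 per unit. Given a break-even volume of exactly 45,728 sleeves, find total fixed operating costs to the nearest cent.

$4,327,697.92

Contribution margin per unit = $160.10 − $65.46 = $94.64.
Fixed costs = break-even units × CM = 45,728 × $94.64 = $4,327,697.92.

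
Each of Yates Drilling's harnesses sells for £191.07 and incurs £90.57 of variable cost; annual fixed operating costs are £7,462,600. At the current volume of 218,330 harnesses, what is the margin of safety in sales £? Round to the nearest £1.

£27,528,463

Contribution margin per unit = £191.07 − £90.57 = £100.50. Break-even units = £7,462,600 ÷ £100.50 = 74,254.73; break-even revenue = 74,254.73 × £191.07 = £14,187,850.57.
Actual sales revenue = 218,330 × £191.07 = £41,716,313.10.
Margin of safety = £41,716,313.10 − £14,187,850.57 = £27,528,463.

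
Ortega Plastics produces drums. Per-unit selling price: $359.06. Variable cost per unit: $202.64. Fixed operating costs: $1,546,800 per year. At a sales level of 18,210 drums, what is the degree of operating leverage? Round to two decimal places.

2.19

At 18,210 units, contribution = 18,210 × $156.42 = $2,848,408.20.
Operating income = contribution − fixed costs = $2,848,408.20 − $1,546,800 = $1,301,608.20.
DOL = contribution ÷ EBIT = $2,848,408.20 ÷ $1,301,608.20 = 2.1884.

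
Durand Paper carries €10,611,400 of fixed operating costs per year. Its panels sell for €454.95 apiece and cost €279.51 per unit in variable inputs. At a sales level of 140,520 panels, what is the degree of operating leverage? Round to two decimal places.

Contribution at this volume is 140,520 × €175.44 = €24,652,828.80.
Operating income = contribution − fixed costs = €24,652,828.80 − €10,611,400 = €14,041,428.80.
So DOL = total CM / EBIT = €24,652,828.80 / €14,041,428.80 = 1.7557.

1.76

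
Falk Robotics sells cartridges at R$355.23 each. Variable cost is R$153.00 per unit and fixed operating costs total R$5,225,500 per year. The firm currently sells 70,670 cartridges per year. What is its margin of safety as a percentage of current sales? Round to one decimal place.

63.4%

Each unit contributes R$355.23 − R$153.00 = R$202.23. Break-even units = R$5,225,500 ÷ R$202.23 = 25,839.39; break-even revenue = 25,839.39 × R$355.23 = R$9,178,926.79.
Current sales = 70,670 × R$355.23 = R$25,104,104.10.
Margin of safety = (R$25,104,104.10 − R$9,178,926.79) ÷ R$25,104,104.10 = 63.4%.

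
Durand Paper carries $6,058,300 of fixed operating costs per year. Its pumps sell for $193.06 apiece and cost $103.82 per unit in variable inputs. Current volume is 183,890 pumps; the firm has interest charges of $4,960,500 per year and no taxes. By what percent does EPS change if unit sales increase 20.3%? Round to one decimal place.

+61.8%

Total contribution margin = 183,890 × $89.24 = $16,410,343.60.
Subtracting fixed costs: EBIT = $16,410,343.60 − $6,058,300 = $10,352,043.60.
After interest of $4,960,500.00, pre-tax earnings = $5,391,543.60.
Degree of combined leverage = contribution ÷ (EBIT − I) = $16,410,343.60 ÷ $5,391,543.60 = 3.0437.
EPS therefore changes by 3.0437 × (+20.3%) = +61.8%.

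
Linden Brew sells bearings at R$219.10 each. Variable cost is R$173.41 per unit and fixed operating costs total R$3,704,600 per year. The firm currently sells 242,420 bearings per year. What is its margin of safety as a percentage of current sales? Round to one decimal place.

Contribution margin per unit = R$219.10 − R$173.41 = R$45.69. Break-even units = R$3,704,600 ÷ R$45.69 = 81,081.20; break-even revenue = 81,081.20 × R$219.10 = R$17,764,890.79.
Current sales = 242,420 × R$219.10 = R$53,114,222.00.
Margin of safety = (R$53,114,222.00 − R$17,764,890.79) ÷ R$53,114,222.00 = 66.6%.

66.6%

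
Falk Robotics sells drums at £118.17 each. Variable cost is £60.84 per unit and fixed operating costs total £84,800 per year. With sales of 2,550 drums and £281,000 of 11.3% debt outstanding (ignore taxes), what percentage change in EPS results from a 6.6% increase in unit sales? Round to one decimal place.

+32.6%

Contribution at this volume is 2,550 × £57.33 = £146,191.50.
Subtracting fixed costs: EBIT = £146,191.50 − £84,800 = £61,391.50.
After interest of £31,753.00, pre-tax earnings = £29,638.50.
Degree of combined leverage = contribution ÷ (EBIT − I) = £146,191.50 ÷ £29,638.50 = 4.9325.
%ΔEPS = DCL × %ΔSales = 4.9325 × +6.6% = +32.6%.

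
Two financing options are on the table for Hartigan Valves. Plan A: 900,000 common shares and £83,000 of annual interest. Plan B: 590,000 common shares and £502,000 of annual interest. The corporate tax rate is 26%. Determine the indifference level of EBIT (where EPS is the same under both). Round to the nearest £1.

At indifference, (EBIT − 83,000)(1 − t)/900,000 = (EBIT − 502,000)(1 − t)/590,000.
The (1 − t) factor cancels: (EBIT − 83,000) × 590,000 = (EBIT − 502,000) × 900,000.
EBIT × (900,000 − 590,000) = 502,000 × 900,000 − 83,000 × 590,000 = 402,830,000,000, so EBIT = 402,830,000,000 ÷ 310,000 = 1,299,451.61.

£1,299,452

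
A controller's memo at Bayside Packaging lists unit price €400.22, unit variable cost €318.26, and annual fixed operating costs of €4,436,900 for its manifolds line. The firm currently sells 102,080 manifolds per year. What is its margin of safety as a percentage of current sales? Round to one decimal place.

47.0%

Contribution margin per unit = €400.22 − €318.26 = €81.96. Break-even units = €4,436,900 ÷ €81.96 = 54,134.94; break-even revenue = 54,134.94 × €400.22 = €21,665,887.24.
Actual sales revenue = 102,080 × €400.22 = €40,854,457.60.
Margin of safety = (€40,854,457.60 − €21,665,887.24) ÷ €40,854,457.60 = 47.0%.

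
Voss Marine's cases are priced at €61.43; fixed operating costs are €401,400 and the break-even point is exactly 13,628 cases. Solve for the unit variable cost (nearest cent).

€31.98

At break-even, FC = Q × (P − VC), so P − VC = €401,400 ÷ 13,628 = €29.4541.
Variable cost per unit = €61.43 − €29.4541 = €31.98.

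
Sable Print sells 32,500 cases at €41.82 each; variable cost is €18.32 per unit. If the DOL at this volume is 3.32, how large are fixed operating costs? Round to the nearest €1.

€533,705

At 32,500 units, contribution = 32,500 × €23.50 = €763,750.00.
Since DOL = CM ÷ EBIT, EBIT = €763,750.00 ÷ 3.32 = €230,045.18.
Fixed costs = CM − EBIT = €763,750.00 − €230,045.18 = €533,705.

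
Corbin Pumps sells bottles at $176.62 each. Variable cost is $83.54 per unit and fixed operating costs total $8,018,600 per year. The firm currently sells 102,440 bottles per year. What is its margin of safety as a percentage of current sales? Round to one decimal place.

15.9%

Each unit contributes $176.62 − $83.54 = $93.08. Break-even units = $8,018,600 ÷ $93.08 = 86,147.40; break-even revenue = 86,147.40 × $176.62 = $15,215,353.80.
Current sales = 102,440 × $176.62 = $18,092,952.80.
Margin of safety = ($18,092,952.80 − $15,215,353.80) ÷ $18,092,952.80 = 15.9%.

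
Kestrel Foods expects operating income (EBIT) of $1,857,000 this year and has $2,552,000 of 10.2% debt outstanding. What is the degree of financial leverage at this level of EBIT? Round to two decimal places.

Interest = $260,304.00.
DFL = EBIT ÷ (EBIT − I) = $1,857,000 ÷ ($1,857,000 − $260,304.00) = $1,857,000 ÷ $1,596,696.00 = 1.1630.

1.16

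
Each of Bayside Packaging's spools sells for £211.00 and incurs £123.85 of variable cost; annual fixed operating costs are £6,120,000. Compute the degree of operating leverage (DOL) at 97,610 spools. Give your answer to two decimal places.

Total contribution margin = 97,610 × £87.15 = £8,506,711.50.
EBIT = £8,506,711.50 − £6,120,000 = £2,386,711.50.
Degree of operating leverage = £8,506,711.50 / £2,386,711.50 = 3.5642.

3.56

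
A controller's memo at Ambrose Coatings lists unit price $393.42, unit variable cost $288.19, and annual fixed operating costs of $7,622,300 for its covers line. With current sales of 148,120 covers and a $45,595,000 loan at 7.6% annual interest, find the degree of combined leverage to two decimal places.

3.46

Contribution at this volume is 148,120 × $105.23 = $15,586,667.60.
Subtracting fixed costs: EBIT = $15,586,667.60 − $7,622,300 = $7,964,367.60. Interest = $3,465,220.00, so EBIT − I = $4,499,147.60.
DCL = contribution ÷ (EBIT − I) = $15,586,667.60 ÷ $4,499,147.60 = 3.4644.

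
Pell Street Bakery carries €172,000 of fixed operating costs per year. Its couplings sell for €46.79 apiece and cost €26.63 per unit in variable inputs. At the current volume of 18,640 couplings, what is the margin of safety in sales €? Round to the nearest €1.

Each unit contributes €46.79 − €26.63 = €20.16. Break-even units = €172,000 ÷ €20.16 = 8,531.75; break-even revenue = 8,531.75 × €46.79 = €399,200.40.
Current sales = 18,640 × €46.79 = €872,165.60.
Margin of safety = €872,165.60 − €399,200.40 = €472,965.

€472,965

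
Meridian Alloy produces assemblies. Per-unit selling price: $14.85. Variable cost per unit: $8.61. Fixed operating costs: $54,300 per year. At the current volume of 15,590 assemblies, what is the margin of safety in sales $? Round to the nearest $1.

Each unit contributes $14.85 − $8.61 = $6.24. Break-even units = $54,300 ÷ $6.24 = 8,701.92; break-even revenue = 8,701.92 × $14.85 = $129,223.56.
Actual sales revenue = 15,590 × $14.85 = $231,511.50.
Margin of safety = $231,511.50 − $129,223.56 = $102,288.

$102,288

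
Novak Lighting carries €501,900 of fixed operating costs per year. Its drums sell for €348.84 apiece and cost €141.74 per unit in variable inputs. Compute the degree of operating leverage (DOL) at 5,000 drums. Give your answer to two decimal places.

Contribution at this volume is 5,000 × €207.10 = €1,035,500.00.
Operating income = contribution − fixed costs = €1,035,500.00 − €501,900 = €533,600.00.
DOL = contribution ÷ EBIT = €1,035,500.00 ÷ €533,600.00 = 1.9406.

1.94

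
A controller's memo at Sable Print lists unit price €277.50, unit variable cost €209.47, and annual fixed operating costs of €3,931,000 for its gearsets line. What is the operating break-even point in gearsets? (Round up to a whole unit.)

Unit CM = price − variable cost = €277.50 − €209.47 = €68.03.
Break-even Q = €3,931,000 / €68.03 = 57,783.33 → 57,784 gearsets.

57,784 gearsets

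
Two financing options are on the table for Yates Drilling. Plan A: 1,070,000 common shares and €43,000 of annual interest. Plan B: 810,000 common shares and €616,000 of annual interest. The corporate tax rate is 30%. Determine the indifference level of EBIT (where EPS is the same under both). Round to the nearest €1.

€2,401,115

At indifference, (EBIT − 43,000)(1 − t)/1,070,000 = (EBIT − 616,000)(1 − t)/810,000.
The (1 − t) factor cancels: (EBIT − 43,000) × 810,000 = (EBIT − 616,000) × 1,070,000.
Solving, EBIT = (616,000·1,070,000 − 43,000·810,000) / (1,070,000 − 810,000) = 624,290,000,000 / 260,000 = 2,401,115.38.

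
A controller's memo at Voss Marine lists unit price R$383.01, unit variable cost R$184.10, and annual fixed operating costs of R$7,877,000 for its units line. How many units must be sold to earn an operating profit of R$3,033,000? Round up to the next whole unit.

54,849 units

Contribution margin per unit = R$383.01 − R$184.10 = R$198.91.
Need Q such that Q × R$198.91 − R$7,877,000 = R$3,033,000, i.e. Q = R$10,910,000 / R$198.91 = 54,848.93 → 54,849.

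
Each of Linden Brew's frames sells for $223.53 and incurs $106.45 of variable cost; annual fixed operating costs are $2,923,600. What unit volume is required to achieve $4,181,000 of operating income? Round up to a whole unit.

60,682 frames

Unit CM = price − variable cost = $223.53 − $106.45 = $117.08.
Need Q such that Q × $117.08 − $2,923,600 = $4,181,000, i.e. Q = $7,104,600 / $117.08 = 60,681.59 → 60,682.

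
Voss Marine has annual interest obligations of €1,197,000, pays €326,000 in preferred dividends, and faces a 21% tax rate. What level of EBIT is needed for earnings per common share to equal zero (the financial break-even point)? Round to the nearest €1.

€1,609,658

Grossing the preferred dividend up to pre-tax terms: €326,000 / (1 − 0.21) = €412,658.23.
EPS = 0 when EBIT covers interest plus the pre-tax preferred burden: €1,197,000 + €412,658.23 = €1,609,658.23.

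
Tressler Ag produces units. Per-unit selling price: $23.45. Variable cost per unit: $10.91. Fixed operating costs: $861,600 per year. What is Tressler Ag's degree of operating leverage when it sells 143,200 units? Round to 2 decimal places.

Contribution at this volume is 143,200 × $12.54 = $1,795,728.00.
EBIT = $1,795,728.00 − $861,600 = $934,128.00.
DOL = contribution ÷ EBIT = $1,795,728.00 ÷ $934,128.00 = 1.9224.

1.92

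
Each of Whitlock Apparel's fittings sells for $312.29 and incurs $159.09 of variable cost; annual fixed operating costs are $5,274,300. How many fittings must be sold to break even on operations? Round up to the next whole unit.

34,428 fittings

Each unit contributes $312.29 − $159.09 = $153.20.
Units to break even: $5,274,300 ÷ $153.20 = 34,427.55, rounded up to 34,428.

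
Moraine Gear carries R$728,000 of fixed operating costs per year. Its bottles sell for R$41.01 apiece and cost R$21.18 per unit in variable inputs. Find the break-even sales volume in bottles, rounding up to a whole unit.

36,713 bottles

Contribution margin per unit = R$41.01 − R$21.18 = R$19.83.
Units to break even: R$728,000 ÷ R$19.83 = 36,712.05, rounded up to 36,713.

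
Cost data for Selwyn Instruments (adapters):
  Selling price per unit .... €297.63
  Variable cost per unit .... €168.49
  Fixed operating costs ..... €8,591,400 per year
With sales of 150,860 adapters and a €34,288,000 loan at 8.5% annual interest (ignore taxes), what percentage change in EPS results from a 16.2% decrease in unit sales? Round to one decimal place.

Total contribution margin = 150,860 × €129.14 = €19,482,060.40.
Subtracting fixed costs: EBIT = €19,482,060.40 − €8,591,400 = €10,890,660.40.
Interest = €2,914,480.00, so EBIT − I = €7,976,180.40.
Degree of combined leverage = contribution ÷ (EBIT − I) = €19,482,060.40 ÷ €7,976,180.40 = 2.4425.
%ΔEPS = DCL × %ΔSales = 2.4425 × -16.2% = -39.6%.

-39.6%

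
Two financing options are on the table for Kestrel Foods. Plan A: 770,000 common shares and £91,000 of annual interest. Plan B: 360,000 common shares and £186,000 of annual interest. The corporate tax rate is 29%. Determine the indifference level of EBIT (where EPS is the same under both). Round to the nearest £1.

£269,415

Set EPS_A = EPS_B: (EBIT − £91,000)(1 − 0.29) ÷ 770,000 = (EBIT − £186,000)(1 − 0.29) ÷ 360,000.
The (1 − t) factor cancels: (EBIT − 91,000) × 360,000 = (EBIT − 186,000) × 770,000.
EBIT × (770,000 − 360,000) = 186,000 × 770,000 − 91,000 × 360,000 = 110,460,000,000, so EBIT = 110,460,000,000 ÷ 410,000 = 269,414.63.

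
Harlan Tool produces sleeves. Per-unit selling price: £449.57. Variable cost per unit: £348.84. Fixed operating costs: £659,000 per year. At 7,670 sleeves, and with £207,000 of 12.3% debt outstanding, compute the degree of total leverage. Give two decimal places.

Total contribution margin = 7,670 × £100.73 = £772,599.10.
EBIT = £772,599.10 − £659,000 = £113,599.10. Interest = £25,461.00.
DOL = £772,599.10 ÷ £113,599.10 = 6.8011; DFL = £113,599.10 ÷ £88,138.10 = 1.2889.
Combined leverage = 6.8011 × 1.2889 = 8.7659.

8.77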